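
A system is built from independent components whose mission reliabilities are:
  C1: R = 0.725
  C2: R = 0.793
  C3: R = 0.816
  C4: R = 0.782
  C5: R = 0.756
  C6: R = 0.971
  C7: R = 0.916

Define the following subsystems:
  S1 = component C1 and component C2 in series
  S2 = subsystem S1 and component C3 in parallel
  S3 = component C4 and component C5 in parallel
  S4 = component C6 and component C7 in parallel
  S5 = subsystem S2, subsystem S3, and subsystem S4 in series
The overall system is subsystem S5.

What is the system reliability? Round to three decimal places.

Series (C1 and C2): 0.72500 × 0.79300 = 0.57493
Parallel ([0.57493] and C3): 1 − (1 − 0.57493)(1 − 0.81600) = 0.92179
Parallel (C4 and C5): 1 − (1 − 0.78200)(1 − 0.75600) = 0.94681
Parallel (C6 and C7): 1 − (1 − 0.97100)(1 − 0.91600) = 0.99756
Series ([0.92179], [0.94681], and [0.99756]): 0.92179 × 0.94681 × 0.99756 = 0.871

0.871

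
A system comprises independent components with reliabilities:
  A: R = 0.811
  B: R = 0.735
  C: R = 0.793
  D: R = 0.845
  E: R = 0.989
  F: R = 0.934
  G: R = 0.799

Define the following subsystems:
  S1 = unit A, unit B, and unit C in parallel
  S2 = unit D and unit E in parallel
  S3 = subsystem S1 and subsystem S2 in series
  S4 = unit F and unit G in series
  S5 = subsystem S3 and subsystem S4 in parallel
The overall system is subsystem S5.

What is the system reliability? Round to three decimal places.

0.997

Parallel (A, B, and C): 1 − (1 − 0.81100)(1 − 0.73500)(1 − 0.79300) = 0.98963
Parallel (D and E): 1 − (1 − 0.84500)(1 − 0.98900) = 0.99830
Series ([0.98963] and [0.99830]): 0.98963 × 0.99830 = 0.98795
Series (F and G): 0.93400 × 0.79900 = 0.74627
Parallel ([0.98795] and [0.74627]): 1 − (1 − 0.98795)(1 − 0.74627) = 0.997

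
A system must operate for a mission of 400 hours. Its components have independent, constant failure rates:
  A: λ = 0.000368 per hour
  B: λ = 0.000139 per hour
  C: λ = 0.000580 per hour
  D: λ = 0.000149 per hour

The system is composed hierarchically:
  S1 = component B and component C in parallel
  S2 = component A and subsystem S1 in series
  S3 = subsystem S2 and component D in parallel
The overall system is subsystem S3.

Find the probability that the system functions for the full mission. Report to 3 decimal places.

0.992

R(A) = exp(−0.000368 × 400) = 0.86312
R(B) = exp(−0.000139 × 400) = 0.94592
R(C) = exp(−0.000580 × 400) = 0.79295
R(D) = exp(−0.000149 × 400) = 0.94214
Parallel (B and C): 1 − (1 − 0.94592)(1 − 0.79295) = 0.98880
Series (A and [0.98880]): 0.86312 × 0.98880 = 0.85345
Parallel ([0.85345] and D): 1 − (1 − 0.85345)(1 − 0.94214) = 0.992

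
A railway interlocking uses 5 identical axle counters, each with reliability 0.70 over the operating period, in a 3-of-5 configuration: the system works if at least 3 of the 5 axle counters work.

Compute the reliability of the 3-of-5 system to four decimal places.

0.8369

R = Σ_{i=3}^{5} C(5,i) p^i (1−p)^{5−i} with p = 0.70
C(5,3)·0.70^3·0.30^2 = 0.308700
C(5,4)·0.70^4·0.30^1 = 0.360150
C(5,5)·0.70^5·0.30^0 = 0.168070
Sum = 0.8369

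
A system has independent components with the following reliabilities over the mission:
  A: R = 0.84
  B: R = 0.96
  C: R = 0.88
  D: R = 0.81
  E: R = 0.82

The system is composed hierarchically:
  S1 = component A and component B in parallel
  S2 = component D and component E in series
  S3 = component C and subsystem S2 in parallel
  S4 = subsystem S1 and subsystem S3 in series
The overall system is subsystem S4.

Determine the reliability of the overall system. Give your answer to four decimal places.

0.9536

Parallel (A and B): 1 − (1 − 0.840000)(1 − 0.960000) = 0.993600
Series (D and E): 0.810000 × 0.820000 = 0.664200
Parallel (C and [0.664200]): 1 − (1 − 0.880000)(1 − 0.664200) = 0.959704
Series ([0.993600] and [0.959704]): 0.993600 × 0.959704 = 0.9536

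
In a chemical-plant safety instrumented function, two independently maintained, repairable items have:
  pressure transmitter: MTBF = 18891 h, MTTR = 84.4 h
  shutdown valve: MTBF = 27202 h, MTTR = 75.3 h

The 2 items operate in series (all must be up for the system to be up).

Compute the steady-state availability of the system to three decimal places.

A(pressure transmitter) = MTBF/(MTBF+MTTR) = 18891/(18891+84.4) = 0.995552
A(shutdown valve) = MTBF/(MTBF+MTTR) = 27202/(27202+75.3) = 0.997239
Series availability: 0.995552 × 0.997239 = 0.993

0.993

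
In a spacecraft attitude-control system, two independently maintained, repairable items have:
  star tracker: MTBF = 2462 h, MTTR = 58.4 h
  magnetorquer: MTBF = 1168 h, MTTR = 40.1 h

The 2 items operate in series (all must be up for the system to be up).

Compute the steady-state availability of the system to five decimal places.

0.94441

A(star tracker) = MTBF/(MTBF+MTTR) = 2462/(2462+58.4) = 0.976829
A(magnetorquer) = MTBF/(MTBF+MTTR) = 1168/(1168+40.1) = 0.966807
Series availability: 0.976829 × 0.966807 = 0.94441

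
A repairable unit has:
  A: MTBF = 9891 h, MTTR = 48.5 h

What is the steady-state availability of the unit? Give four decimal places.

A(A) = MTBF/(MTBF+MTTR) = 9891/(9891+48.5) = 0.9951

0.9951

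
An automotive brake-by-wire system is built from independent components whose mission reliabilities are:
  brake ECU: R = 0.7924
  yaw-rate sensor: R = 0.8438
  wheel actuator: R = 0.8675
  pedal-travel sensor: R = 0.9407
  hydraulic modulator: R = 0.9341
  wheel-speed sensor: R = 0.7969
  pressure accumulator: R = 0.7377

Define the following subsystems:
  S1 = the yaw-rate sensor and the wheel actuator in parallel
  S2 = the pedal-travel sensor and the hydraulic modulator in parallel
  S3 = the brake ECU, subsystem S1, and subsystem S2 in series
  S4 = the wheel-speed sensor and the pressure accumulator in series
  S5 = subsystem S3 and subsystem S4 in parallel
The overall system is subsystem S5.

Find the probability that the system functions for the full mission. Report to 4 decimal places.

0.9064

Parallel (yaw-rate sensor and wheel actuator): 1 − (1 − 0.843800)(1 − 0.867500) = 0.979304
Parallel (pedal-travel sensor and hydraulic modulator): 1 − (1 − 0.940700)(1 − 0.934100) = 0.996092
Series (brake ECU, [0.979304], and [0.996092]): 0.792400 × 0.979304 × 0.996092 = 0.772968
Series (wheel-speed sensor and pressure accumulator): 0.796900 × 0.737700 = 0.587873
Parallel ([0.772968] and [0.587873]): 1 − (1 − 0.772968)(1 − 0.587873) = 0.9064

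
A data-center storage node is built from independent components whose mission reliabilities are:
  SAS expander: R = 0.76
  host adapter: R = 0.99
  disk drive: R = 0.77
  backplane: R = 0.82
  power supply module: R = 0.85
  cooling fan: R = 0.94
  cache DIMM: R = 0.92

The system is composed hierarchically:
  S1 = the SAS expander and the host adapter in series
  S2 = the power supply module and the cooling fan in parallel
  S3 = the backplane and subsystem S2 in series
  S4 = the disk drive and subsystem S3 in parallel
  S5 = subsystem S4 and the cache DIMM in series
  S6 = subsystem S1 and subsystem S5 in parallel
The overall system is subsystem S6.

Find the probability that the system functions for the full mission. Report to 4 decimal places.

Series (SAS expander and host adapter): 0.760000 × 0.990000 = 0.752400
Parallel (power supply module and cooling fan): 1 − (1 − 0.850000)(1 − 0.940000) = 0.991000
Series (backplane and [0.991000]): 0.820000 × 0.991000 = 0.812620
Parallel (disk drive and [0.812620]): 1 − (1 − 0.770000)(1 − 0.812620) = 0.956903
Series ([0.956903] and cache DIMM): 0.956903 × 0.920000 = 0.880351
Parallel ([0.752400] and [0.880351]): 1 − (1 − 0.752400)(1 − 0.880351) = 0.9704

0.9704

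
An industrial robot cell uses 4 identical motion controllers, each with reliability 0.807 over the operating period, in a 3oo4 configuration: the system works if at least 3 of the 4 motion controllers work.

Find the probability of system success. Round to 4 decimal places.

R = Σ_{i=3}^{4} C(4,i) p^i (1−p)^{4−i} with p = 0.807
C(4,3)·0.807^3·0.193^1 = 0.405731
C(4,4)·0.807^4·0.193^0 = 0.424125
Sum = 0.8299

0.8299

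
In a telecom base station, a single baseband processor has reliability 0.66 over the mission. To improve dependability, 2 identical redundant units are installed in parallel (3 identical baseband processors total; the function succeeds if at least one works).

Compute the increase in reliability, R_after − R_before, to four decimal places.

0.3007

R_before = 0.66
R_after = 1 − (1 − 0.66)^3 = 0.9607
ΔR = 0.9607 − 0.66 = 0.3007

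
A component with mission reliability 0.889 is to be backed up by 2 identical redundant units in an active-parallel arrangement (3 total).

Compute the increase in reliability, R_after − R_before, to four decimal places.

R_before = 0.889
R_after = 1 − (1 − 0.889)^3 = 0.9986
ΔR = 0.9986 − 0.889 = 0.1096

0.1096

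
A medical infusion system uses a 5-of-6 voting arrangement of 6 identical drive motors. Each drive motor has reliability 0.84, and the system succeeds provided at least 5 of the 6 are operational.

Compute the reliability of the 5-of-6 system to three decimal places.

R = Σ_{i=5}^{6} C(6,i) p^i (1−p)^{6−i} with p = 0.84
C(6,5)·0.84^5·0.16^1 = 0.40148
C(6,6)·0.84^6·0.16^0 = 0.35130
Sum = 0.753

0.753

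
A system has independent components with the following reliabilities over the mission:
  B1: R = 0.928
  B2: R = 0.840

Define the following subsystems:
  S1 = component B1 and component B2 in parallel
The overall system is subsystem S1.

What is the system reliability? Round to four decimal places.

0.9885

Parallel (B1 and B2): 1 − (1 − 0.928000)(1 − 0.840000) = 0.9885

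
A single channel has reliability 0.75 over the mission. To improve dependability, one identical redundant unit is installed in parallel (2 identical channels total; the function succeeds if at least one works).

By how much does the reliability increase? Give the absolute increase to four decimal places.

0.1875

R_before = 0.75
R_after = 1 − (1 − 0.75)^2 = 0.9375
ΔR = 0.9375 − 0.75 = 0.1875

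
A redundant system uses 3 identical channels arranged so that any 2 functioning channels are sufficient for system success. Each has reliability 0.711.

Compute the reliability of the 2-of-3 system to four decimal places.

0.7977

R = Σ_{i=2}^{3} C(3,i) p^i (1−p)^{3−i} with p = 0.711
C(3,2)·0.711^2·0.289^1 = 0.438287
C(3,3)·0.711^3·0.289^0 = 0.359425
Sum = 0.7977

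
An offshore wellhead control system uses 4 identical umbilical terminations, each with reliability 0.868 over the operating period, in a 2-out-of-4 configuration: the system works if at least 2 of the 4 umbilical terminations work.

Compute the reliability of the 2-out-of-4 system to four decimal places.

0.9917

R = Σ_{i=2}^{4} C(4,i) p^i (1−p)^{4−i} with p = 0.868
C(4,2)·0.868^2·0.132^2 = 0.078766
C(4,3)·0.868^3·0.132^1 = 0.345297
C(4,4)·0.868^4·0.132^0 = 0.567648
Sum = 0.9917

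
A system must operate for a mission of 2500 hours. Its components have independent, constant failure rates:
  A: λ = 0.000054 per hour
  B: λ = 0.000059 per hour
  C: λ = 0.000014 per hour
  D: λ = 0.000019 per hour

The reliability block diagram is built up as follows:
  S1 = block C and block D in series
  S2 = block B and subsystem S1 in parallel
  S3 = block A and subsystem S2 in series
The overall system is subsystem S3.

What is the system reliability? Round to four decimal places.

0.8642

R(A) = exp(−0.000054 × 2500) = 0.873716
R(B) = exp(−0.000059 × 2500) = 0.862862
R(C) = exp(−0.000014 × 2500) = 0.965605
R(D) = exp(−0.000019 × 2500) = 0.953610
Series (C and D): 0.965605 × 0.953610 = 0.920811
Parallel (B and [0.920811]): 1 − (1 − 0.862862)(1 − 0.920811) = 0.989140
Series (A and [0.989140]): 0.873716 × 0.989140 = 0.8642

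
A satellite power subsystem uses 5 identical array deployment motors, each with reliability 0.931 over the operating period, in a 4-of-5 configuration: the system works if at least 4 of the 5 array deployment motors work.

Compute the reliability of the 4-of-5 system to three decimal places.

0.959

R = Σ_{i=4}^{5} C(5,i) p^i (1−p)^{5−i} with p = 0.931
C(5,4)·0.931^4·0.069^1 = 0.25919
C(5,5)·0.931^5·0.069^0 = 0.69944
Sum = 0.959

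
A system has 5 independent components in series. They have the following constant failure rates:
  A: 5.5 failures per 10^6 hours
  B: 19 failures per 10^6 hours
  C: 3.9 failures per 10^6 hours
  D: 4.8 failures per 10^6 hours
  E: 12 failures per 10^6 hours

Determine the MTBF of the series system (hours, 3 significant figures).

22100

Series of exponential components: λ_sys = Σ λ_i
λ_sys = 0.0000055 + 0.000019 + 0.0000039 + 0.0000048 + 0.000012 = 4.5200e-05 /h
MTBF = 1 / λ_sys = 22100 h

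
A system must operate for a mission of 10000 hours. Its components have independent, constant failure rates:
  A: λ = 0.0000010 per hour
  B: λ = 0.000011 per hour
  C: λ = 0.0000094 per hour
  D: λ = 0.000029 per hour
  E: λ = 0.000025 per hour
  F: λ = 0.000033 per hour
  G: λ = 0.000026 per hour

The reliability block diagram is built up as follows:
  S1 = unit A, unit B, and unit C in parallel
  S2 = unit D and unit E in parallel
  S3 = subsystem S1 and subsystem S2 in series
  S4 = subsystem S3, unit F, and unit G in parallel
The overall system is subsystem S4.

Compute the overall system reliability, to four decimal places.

0.9964

R(A) = exp(−0.0000010 × 10000) = 0.990050
R(B) = exp(−0.000011 × 10000) = 0.895834
R(C) = exp(−0.0000094 × 10000) = 0.910283
R(D) = exp(−0.000029 × 10000) = 0.748264
R(E) = exp(−0.000025 × 10000) = 0.778801
R(F) = exp(−0.000033 × 10000) = 0.718924
R(G) = exp(−0.000026 × 10000) = 0.771052
Parallel (A, B, and C): 1 − (1 − 0.990050)(1 − 0.895834)(1 − 0.910283) = 0.999907
Parallel (D and E): 1 − (1 − 0.748264)(1 − 0.778801) = 0.944316
Series ([0.999907] and [0.944316]): 0.999907 × 0.944316 = 0.944228
Parallel ([0.944228], F, and G): 1 − (1 − 0.944228)(1 − 0.718924)(1 − 0.771052) = 0.9964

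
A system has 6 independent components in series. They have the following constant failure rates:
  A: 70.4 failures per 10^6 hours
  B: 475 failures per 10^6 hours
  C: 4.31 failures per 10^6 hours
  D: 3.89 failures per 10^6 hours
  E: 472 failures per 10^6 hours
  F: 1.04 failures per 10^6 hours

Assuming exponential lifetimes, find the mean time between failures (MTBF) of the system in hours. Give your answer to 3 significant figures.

Series of exponential components: λ_sys = Σ λ_i
λ_sys = 0.0000704 + 0.000475 + 0.00000431 + 0.00000389 + 0.000472 + 0.00000104 = 1.0266e-03 /h
MTBF = 1 / λ_sys = 974 h

974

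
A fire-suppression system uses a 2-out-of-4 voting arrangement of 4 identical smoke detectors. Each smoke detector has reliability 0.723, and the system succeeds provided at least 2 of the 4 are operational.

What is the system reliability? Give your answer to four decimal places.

0.9326

R = Σ_{i=2}^{4} C(4,i) p^i (1−p)^{4−i} with p = 0.723
C(4,2)·0.723^2·0.277^2 = 0.240651
C(4,3)·0.723^3·0.277^1 = 0.418750
C(4,4)·0.723^4·0.277^0 = 0.273246
Sum = 0.9326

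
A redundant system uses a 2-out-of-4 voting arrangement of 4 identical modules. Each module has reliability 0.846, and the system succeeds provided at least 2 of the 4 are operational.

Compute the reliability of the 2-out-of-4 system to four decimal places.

0.9871

R = Σ_{i=2}^{4} C(4,i) p^i (1−p)^{4−i} with p = 0.846
C(4,2)·0.846^2·0.154^2 = 0.101844
C(4,3)·0.846^3·0.154^1 = 0.372985
C(4,4)·0.846^4·0.154^0 = 0.512249
Sum = 0.9871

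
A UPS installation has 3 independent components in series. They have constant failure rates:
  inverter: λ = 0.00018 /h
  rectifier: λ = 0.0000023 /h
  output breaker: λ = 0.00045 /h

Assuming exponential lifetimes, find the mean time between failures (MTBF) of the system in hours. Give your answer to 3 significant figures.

1580

Series of exponential components: λ_sys = Σ λ_i
λ_sys = 0.00018 + 0.0000023 + 0.00045 = 6.3230e-04 /h
MTBF = 1 / λ_sys = 1580 h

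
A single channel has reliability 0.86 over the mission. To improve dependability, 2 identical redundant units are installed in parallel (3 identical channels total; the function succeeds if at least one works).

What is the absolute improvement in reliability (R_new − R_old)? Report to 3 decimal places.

0.137

R_before = 0.86
R_after = 1 − (1 − 0.86)^3 = 0.997
ΔR = 0.997 − 0.86 = 0.137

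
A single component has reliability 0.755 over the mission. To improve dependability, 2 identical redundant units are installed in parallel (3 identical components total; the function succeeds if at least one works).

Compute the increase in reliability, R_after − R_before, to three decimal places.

0.230

R_before = 0.755
R_after = 1 − (1 − 0.755)^3 = 0.985
ΔR = 0.985 − 0.755 = 0.230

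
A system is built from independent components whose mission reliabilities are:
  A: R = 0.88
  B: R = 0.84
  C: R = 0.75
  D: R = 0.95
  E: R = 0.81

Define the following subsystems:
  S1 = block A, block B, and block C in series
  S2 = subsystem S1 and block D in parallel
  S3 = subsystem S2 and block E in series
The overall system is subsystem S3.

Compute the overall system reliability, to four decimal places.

0.7920

Series (A, B, and C): 0.880000 × 0.840000 × 0.750000 = 0.554400
Parallel ([0.554400] and D): 1 − (1 − 0.554400)(1 − 0.950000) = 0.977720
Series ([0.977720] and E): 0.977720 × 0.810000 = 0.7920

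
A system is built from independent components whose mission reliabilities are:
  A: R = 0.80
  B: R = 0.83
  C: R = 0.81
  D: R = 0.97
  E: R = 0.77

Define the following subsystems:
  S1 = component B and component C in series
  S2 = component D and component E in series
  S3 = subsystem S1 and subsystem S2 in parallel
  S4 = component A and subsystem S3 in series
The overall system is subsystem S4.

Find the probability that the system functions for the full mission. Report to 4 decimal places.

Series (B and C): 0.830000 × 0.810000 = 0.672300
Series (D and E): 0.970000 × 0.770000 = 0.746900
Parallel ([0.672300] and [0.746900]): 1 − (1 − 0.672300)(1 − 0.746900) = 0.917059
Series (A and [0.917059]): 0.800000 × 0.917059 = 0.7336

0.7336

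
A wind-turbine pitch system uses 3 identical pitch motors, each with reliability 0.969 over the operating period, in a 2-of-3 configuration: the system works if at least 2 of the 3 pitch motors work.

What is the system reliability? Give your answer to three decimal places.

R = Σ_{i=2}^{3} C(3,i) p^i (1−p)^{3−i} with p = 0.969
C(3,2)·0.969^2·0.031^1 = 0.08732
C(3,3)·0.969^3·0.031^0 = 0.90985
Sum = 0.997

0.997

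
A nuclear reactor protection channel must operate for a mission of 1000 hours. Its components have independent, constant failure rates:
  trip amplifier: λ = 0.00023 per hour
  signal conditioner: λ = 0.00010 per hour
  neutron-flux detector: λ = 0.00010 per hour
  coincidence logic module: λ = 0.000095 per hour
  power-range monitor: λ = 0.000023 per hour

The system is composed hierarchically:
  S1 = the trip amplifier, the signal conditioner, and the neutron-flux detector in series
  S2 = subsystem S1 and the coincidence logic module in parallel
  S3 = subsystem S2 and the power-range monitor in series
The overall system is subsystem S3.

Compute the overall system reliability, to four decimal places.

0.9463

R(trip amplifier) = exp(−0.00023 × 1000) = 0.794534
R(signal conditioner) = exp(−0.00010 × 1000) = 0.904837
R(neutron-flux detector) = exp(−0.00010 × 1000) = 0.904837
R(coincidence logic module) = exp(−0.000095 × 1000) = 0.909373
R(power-range monitor) = exp(−0.000023 × 1000) = 0.977262
Series (trip amplifier, signal conditioner, and neutron-flux detector): 0.794534 × 0.904837 × 0.904837 = 0.650509
Parallel ([0.650509] and coincidence logic module): 1 − (1 − 0.650509)(1 − 0.909373) = 0.968327
Series ([0.968327] and power-range monitor): 0.968327 × 0.977262 = 0.9463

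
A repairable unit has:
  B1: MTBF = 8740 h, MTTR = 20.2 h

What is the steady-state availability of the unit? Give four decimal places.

A(B1) = MTBF/(MTBF+MTTR) = 8740/(8740+20.2) = 0.9977

0.9977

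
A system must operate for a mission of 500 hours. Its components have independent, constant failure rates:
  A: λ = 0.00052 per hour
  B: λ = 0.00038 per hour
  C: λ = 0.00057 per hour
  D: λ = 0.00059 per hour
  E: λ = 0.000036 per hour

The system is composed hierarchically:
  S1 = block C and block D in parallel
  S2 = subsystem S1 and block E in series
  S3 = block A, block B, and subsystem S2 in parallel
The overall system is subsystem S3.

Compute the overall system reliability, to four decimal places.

0.9968

R(A) = exp(−0.00052 × 500) = 0.771052
R(B) = exp(−0.00038 × 500) = 0.826959
R(C) = exp(−0.00057 × 500) = 0.752014
R(D) = exp(−0.00059 × 500) = 0.744532
R(E) = exp(−0.000036 × 500) = 0.982161
Parallel (C and D): 1 − (1 − 0.752014)(1 − 0.744532) = 0.936648
Series ([0.936648] and E): 0.936648 × 0.982161 = 0.919939
Parallel (A, B, and [0.919939]): 1 − (1 − 0.771052)(1 − 0.826959)(1 − 0.919939) = 0.9968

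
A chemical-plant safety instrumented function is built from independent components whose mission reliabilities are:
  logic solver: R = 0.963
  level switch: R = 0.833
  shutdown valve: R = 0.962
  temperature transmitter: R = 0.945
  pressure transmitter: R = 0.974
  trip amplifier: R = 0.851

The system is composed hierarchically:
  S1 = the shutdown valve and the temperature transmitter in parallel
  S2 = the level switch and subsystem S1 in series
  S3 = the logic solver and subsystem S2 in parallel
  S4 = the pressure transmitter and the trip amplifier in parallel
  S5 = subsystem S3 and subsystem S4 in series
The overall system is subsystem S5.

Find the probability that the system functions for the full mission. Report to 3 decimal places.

0.990

Parallel (shutdown valve and temperature transmitter): 1 − (1 − 0.96200)(1 − 0.94500) = 0.99791
Series (level switch and [0.99791]): 0.83300 × 0.99791 = 0.83126
Parallel (logic solver and [0.83126]): 1 − (1 − 0.96300)(1 − 0.83126) = 0.99376
Parallel (pressure transmitter and trip amplifier): 1 − (1 − 0.97400)(1 − 0.85100) = 0.99613
Series ([0.99376] and [0.99613]): 0.99376 × 0.99613 = 0.990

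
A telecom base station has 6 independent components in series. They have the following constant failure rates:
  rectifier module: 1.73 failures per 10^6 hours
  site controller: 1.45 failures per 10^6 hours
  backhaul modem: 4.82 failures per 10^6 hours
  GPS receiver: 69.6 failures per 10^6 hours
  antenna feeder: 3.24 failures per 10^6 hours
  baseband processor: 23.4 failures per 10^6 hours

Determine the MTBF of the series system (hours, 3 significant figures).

Series of exponential components: λ_sys = Σ λ_i
λ_sys = 0.00000173 + 0.00000145 + 0.00000482 + 0.0000696 + 0.00000324 + 0.0000234 = 1.0424e-04 /h
MTBF = 1 / λ_sys = 9590 h

9590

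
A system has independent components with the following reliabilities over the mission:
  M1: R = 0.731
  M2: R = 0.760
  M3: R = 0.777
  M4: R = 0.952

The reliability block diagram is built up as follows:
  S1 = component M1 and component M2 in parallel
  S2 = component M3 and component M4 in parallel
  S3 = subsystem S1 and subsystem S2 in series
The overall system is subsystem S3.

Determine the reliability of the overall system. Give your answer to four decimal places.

Parallel (M1 and M2): 1 − (1 − 0.731000)(1 − 0.760000) = 0.935440
Parallel (M3 and M4): 1 − (1 − 0.777000)(1 − 0.952000) = 0.989296
Series ([0.935440] and [0.989296]): 0.935440 × 0.989296 = 0.9254

0.9254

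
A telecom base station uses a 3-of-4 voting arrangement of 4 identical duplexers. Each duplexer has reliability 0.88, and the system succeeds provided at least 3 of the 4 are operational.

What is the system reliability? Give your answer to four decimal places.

R = Σ_{i=3}^{4} C(4,i) p^i (1−p)^{4−i} with p = 0.88
C(4,3)·0.88^3·0.12^1 = 0.327107
C(4,4)·0.88^4·0.12^0 = 0.599695
Sum = 0.9268

0.9268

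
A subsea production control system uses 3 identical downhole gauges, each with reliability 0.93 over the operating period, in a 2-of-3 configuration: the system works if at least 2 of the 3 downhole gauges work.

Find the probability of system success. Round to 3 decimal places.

R = Σ_{i=2}^{3} C(3,i) p^i (1−p)^{3−i} with p = 0.93
C(3,2)·0.93^2·0.07^1 = 0.18163
C(3,3)·0.93^3·0.07^0 = 0.80436
Sum = 0.986

0.986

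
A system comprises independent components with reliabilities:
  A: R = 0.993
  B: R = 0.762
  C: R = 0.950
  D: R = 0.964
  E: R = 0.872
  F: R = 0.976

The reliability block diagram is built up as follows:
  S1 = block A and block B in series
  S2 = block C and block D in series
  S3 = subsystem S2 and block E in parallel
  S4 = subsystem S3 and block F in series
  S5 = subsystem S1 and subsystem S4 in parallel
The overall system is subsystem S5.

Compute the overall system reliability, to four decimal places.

Series (A and B): 0.993000 × 0.762000 = 0.756666
Series (C and D): 0.950000 × 0.964000 = 0.915800
Parallel ([0.915800] and E): 1 − (1 − 0.915800)(1 − 0.872000) = 0.989222
Series ([0.989222] and F): 0.989222 × 0.976000 = 0.965481
Parallel ([0.756666] and [0.965481]): 1 − (1 − 0.756666)(1 − 0.965481) = 0.9916

0.9916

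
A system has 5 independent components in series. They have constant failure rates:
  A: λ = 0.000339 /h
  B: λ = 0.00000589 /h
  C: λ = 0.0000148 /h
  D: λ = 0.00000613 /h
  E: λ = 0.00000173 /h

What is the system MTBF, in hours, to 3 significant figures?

Series of exponential components: λ_sys = Σ λ_i
λ_sys = 0.000339 + 0.00000589 + 0.0000148 + 0.00000613 + 0.00000173 = 3.6755e-04 /h
MTBF = 1 / λ_sys = 2720 h

2720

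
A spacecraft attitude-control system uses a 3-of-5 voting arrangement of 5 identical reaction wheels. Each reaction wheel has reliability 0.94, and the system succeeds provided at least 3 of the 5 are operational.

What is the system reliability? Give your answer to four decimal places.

R = Σ_{i=3}^{5} C(5,i) p^i (1−p)^{5−i} with p = 0.94
C(5,3)·0.94^3·0.06^2 = 0.029901
C(5,4)·0.94^4·0.06^1 = 0.234225
C(5,5)·0.94^5·0.06^0 = 0.733904
Sum = 0.9980

0.9980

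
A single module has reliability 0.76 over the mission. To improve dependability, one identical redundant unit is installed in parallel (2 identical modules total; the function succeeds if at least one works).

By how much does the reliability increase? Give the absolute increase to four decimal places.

0.1824

R_before = 0.76
R_after = 1 − (1 − 0.76)^2 = 0.9424
ΔR = 0.9424 − 0.76 = 0.1824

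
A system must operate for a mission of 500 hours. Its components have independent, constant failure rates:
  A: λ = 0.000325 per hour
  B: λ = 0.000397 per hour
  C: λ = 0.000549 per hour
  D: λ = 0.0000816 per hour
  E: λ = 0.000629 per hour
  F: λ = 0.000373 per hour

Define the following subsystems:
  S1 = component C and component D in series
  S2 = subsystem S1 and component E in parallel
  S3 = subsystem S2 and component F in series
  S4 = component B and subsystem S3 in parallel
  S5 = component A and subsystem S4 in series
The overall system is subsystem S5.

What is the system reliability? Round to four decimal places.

R(A) = exp(−0.000325 × 500) = 0.850016
R(B) = exp(−0.000397 × 500) = 0.819960
R(C) = exp(−0.000549 × 500) = 0.759952
R(D) = exp(−0.0000816 × 500) = 0.960021
R(E) = exp(−0.000629 × 500) = 0.730154
R(F) = exp(−0.000373 × 500) = 0.829859
Series (C and D): 0.759952 × 0.960021 = 0.729570
Parallel ([0.729570] and E): 1 − (1 − 0.729570)(1 − 0.730154) = 0.927026
Series ([0.927026] and F): 0.927026 × 0.829859 = 0.769301
Parallel (B and [0.769301]): 1 − (1 − 0.819960)(1 − 0.769301) = 0.958465
Series (A and [0.958465]): 0.850016 × 0.958465 = 0.8147

0.8147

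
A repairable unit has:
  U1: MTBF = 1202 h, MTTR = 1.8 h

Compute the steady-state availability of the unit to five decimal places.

0.99850

A(U1) = MTBF/(MTBF+MTTR) = 1202/(1202+1.8) = 0.99850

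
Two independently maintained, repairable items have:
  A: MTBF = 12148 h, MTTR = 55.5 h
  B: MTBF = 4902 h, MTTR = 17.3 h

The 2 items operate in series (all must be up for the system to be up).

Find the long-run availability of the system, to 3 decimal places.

A(A) = MTBF/(MTBF+MTTR) = 12148/(12148+55.5) = 0.995452
A(B) = MTBF/(MTBF+MTTR) = 4902/(4902+17.3) = 0.996483
Series availability: 0.995452 × 0.996483 = 0.992

0.992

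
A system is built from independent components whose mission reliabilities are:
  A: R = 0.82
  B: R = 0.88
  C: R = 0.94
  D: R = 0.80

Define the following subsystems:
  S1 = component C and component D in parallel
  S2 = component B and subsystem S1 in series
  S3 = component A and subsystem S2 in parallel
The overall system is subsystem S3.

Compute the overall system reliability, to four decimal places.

Parallel (C and D): 1 − (1 − 0.940000)(1 − 0.800000) = 0.988000
Series (B and [0.988000]): 0.880000 × 0.988000 = 0.869440
Parallel (A and [0.869440]): 1 − (1 − 0.820000)(1 − 0.869440) = 0.9765

0.9765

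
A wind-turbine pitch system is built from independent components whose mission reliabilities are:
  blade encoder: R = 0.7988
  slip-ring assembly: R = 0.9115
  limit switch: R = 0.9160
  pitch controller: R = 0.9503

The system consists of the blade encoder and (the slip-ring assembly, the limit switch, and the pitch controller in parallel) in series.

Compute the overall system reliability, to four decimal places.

Parallel (slip-ring assembly, limit switch, and pitch controller): 1 − (1 − 0.911500)(1 − 0.916000)(1 − 0.950300) = 0.999631
Series (blade encoder and [0.999631]): 0.798800 × 0.999631 = 0.7985

0.7985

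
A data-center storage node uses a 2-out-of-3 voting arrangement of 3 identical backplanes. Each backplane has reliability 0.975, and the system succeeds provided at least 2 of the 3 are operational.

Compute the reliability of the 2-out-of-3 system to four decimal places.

0.9982

R = Σ_{i=2}^{3} C(3,i) p^i (1−p)^{3−i} with p = 0.975
C(3,2)·0.975^2·0.025^1 = 0.071297
C(3,3)·0.975^3·0.025^0 = 0.926859
Sum = 0.9982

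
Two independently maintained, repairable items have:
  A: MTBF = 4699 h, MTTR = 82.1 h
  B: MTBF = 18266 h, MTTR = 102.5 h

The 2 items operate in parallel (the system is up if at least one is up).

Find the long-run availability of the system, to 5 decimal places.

A(A) = MTBF/(MTBF+MTTR) = 4699/(4699+82.1) = 0.982828
A(B) = MTBF/(MTBF+MTTR) = 18266/(18266+102.5) = 0.994420
Parallel availability: 1 − (1 − 0.982828)(1 − 0.994420) = 0.99990

0.99990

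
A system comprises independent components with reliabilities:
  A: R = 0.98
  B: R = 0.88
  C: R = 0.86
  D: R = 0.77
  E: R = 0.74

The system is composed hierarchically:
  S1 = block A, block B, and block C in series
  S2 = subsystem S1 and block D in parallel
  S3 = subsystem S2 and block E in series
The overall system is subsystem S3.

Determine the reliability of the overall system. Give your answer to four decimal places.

Series (A, B, and C): 0.980000 × 0.880000 × 0.860000 = 0.741664
Parallel ([0.741664] and D): 1 − (1 − 0.741664)(1 − 0.770000) = 0.940583
Series ([0.940583] and E): 0.940583 × 0.740000 = 0.6960

0.6960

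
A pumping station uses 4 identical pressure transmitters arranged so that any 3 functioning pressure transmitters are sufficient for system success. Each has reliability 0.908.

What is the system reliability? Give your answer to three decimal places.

R = Σ_{i=3}^{4} C(4,i) p^i (1−p)^{4−i} with p = 0.908
C(4,3)·0.908^3·0.092^1 = 0.27549
C(4,4)·0.908^4·0.092^0 = 0.67974
Sum = 0.955

0.955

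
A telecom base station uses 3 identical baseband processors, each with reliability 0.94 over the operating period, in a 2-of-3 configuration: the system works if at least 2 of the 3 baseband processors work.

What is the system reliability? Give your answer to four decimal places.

R = Σ_{i=2}^{3} C(3,i) p^i (1−p)^{3−i} with p = 0.94
C(3,2)·0.94^2·0.06^1 = 0.159048
C(3,3)·0.94^3·0.06^0 = 0.830584
Sum = 0.9896

0.9896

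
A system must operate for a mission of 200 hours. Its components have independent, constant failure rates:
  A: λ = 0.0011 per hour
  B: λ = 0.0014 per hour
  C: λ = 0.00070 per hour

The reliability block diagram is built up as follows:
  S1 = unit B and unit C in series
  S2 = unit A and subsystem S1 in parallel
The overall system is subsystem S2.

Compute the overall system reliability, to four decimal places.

R(A) = exp(−0.0011 × 200) = 0.802519
R(B) = exp(−0.0014 × 200) = 0.755784
R(C) = exp(−0.00070 × 200) = 0.869358
Series (B and C): 0.755784 × 0.869358 = 0.657047
Parallel (A and [0.657047]): 1 − (1 − 0.802519)(1 − 0.657047) = 0.9323

0.9323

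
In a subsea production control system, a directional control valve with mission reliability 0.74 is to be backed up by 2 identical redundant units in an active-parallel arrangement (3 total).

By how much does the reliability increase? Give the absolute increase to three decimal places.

R_before = 0.74
R_after = 1 − (1 − 0.74)^3 = 0.982
ΔR = 0.982 − 0.74 = 0.242

0.242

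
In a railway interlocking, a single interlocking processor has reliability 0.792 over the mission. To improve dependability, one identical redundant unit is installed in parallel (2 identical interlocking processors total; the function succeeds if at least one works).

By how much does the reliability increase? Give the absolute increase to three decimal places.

R_before = 0.792
R_after = 1 − (1 − 0.792)^2 = 0.957
ΔR = 0.957 − 0.792 = 0.165

0.165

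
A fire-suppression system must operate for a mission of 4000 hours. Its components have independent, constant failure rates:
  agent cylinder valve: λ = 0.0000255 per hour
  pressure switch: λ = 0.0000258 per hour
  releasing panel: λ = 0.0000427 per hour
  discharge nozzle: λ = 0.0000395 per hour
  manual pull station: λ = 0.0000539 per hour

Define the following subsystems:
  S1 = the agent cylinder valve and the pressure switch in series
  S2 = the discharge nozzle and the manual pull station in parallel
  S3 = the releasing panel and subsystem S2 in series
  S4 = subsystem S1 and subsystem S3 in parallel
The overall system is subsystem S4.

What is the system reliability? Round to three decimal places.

0.966

R(agent cylinder valve) = exp(−0.0000255 × 4000) = 0.90303
R(pressure switch) = exp(−0.0000258 × 4000) = 0.90195
R(releasing panel) = exp(−0.0000427 × 4000) = 0.84299
R(discharge nozzle) = exp(−0.0000395 × 4000) = 0.85385
R(manual pull station) = exp(−0.0000539 × 4000) = 0.80606
Series (agent cylinder valve and pressure switch): 0.90303 × 0.90195 = 0.81449
Parallel (discharge nozzle and manual pull station): 1 − (1 − 0.85385)(1 − 0.80606) = 0.97166
Series (releasing panel and [0.97166]): 0.84299 × 0.97166 = 0.81910
Parallel ([0.81449] and [0.81910]): 1 − (1 − 0.81449)(1 − 0.81910) = 0.966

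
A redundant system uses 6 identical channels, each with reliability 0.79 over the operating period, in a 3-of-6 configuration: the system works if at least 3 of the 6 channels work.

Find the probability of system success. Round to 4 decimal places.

R = Σ_{i=3}^{6} C(6,i) p^i (1−p)^{6−i} with p = 0.79
C(6,3)·0.79^3·0.21^3 = 0.091321
C(6,4)·0.79^4·0.21^2 = 0.257655
C(6,5)·0.79^5·0.21^1 = 0.387709
C(6,6)·0.79^6·0.21^0 = 0.243087
Sum = 0.9798

0.9798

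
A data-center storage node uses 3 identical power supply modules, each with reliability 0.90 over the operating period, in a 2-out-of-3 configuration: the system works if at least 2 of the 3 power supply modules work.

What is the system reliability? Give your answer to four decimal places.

0.9720

R = Σ_{i=2}^{3} C(3,i) p^i (1−p)^{3−i} with p = 0.90
C(3,2)·0.90^2·0.10^1 = 0.243000
C(3,3)·0.90^3·0.10^0 = 0.729000
Sum = 0.9720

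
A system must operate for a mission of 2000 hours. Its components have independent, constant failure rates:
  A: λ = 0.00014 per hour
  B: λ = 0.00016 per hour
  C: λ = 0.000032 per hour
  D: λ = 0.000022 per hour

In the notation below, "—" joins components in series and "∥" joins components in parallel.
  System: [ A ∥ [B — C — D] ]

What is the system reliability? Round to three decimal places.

R(A) = exp(−0.00014 × 2000) = 0.75578
R(B) = exp(−0.00016 × 2000) = 0.72615
R(C) = exp(−0.000032 × 2000) = 0.93800
R(D) = exp(−0.000022 × 2000) = 0.95695
Series (B, C, and D): 0.72615 × 0.93800 × 0.95695 = 0.65181
Parallel (A and [0.65181]): 1 − (1 − 0.75578)(1 − 0.65181) = 0.915

0.915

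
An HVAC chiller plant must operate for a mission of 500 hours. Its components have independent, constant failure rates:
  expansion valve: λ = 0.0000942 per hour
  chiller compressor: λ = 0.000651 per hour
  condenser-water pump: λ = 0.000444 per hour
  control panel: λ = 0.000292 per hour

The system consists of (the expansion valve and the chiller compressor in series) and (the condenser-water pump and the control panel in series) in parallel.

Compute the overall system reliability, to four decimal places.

0.9042

R(expansion valve) = exp(−0.0000942 × 500) = 0.953992
R(chiller compressor) = exp(−0.000651 × 500) = 0.722166
R(condenser-water pump) = exp(−0.000444 × 500) = 0.800915
R(control panel) = exp(−0.000292 × 500) = 0.864158
Series (expansion valve and chiller compressor): 0.953992 × 0.722166 = 0.688941
Series (condenser-water pump and control panel): 0.800915 × 0.864158 = 0.692117
Parallel ([0.688941] and [0.692117]): 1 − (1 − 0.688941)(1 − 0.692117) = 0.9042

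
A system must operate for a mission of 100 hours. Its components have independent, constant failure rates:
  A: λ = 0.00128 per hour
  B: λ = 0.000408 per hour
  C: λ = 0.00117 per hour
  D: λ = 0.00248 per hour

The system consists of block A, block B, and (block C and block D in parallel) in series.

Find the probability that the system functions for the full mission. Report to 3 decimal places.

R(A) = exp(−0.00128 × 100) = 0.87985
R(B) = exp(−0.000408 × 100) = 0.96002
R(C) = exp(−0.00117 × 100) = 0.88959
R(D) = exp(−0.00248 × 100) = 0.78036
Parallel (C and D): 1 − (1 − 0.88959)(1 − 0.78036) = 0.97575
Series (A, B, and [0.97575]): 0.87985 × 0.96002 × 0.97575 = 0.824

0.824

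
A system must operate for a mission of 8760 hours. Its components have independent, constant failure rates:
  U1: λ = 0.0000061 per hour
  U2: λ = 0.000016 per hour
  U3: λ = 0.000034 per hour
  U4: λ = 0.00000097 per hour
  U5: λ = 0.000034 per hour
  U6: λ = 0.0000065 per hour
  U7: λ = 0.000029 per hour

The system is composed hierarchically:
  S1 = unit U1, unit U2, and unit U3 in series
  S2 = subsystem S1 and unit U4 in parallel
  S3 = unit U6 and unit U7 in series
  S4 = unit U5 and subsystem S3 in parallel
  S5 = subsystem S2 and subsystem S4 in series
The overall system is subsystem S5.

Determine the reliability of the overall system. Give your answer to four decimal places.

R(U1) = exp(−0.0000061 × 8760) = 0.947967
R(U2) = exp(−0.000016 × 8760) = 0.869219
R(U3) = exp(−0.000034 × 8760) = 0.742420
R(U4) = exp(−0.00000097 × 8760) = 0.991539
R(U5) = exp(−0.000034 × 8760) = 0.742420
R(U6) = exp(−0.0000065 × 8760) = 0.944651
R(U7) = exp(−0.000029 × 8760) = 0.775661
Series (U1, U2, and U3): 0.947967 × 0.869219 × 0.742420 = 0.611747
Parallel ([0.611747] and U4): 1 − (1 − 0.611747)(1 − 0.991539) = 0.996715
Series (U6 and U7): 0.944651 × 0.775661 = 0.732729
Parallel (U5 and [0.732729]): 1 − (1 − 0.742420)(1 − 0.732729) = 0.931156
Series ([0.996715] and [0.931156]): 0.996715 × 0.931156 = 0.9281

0.9281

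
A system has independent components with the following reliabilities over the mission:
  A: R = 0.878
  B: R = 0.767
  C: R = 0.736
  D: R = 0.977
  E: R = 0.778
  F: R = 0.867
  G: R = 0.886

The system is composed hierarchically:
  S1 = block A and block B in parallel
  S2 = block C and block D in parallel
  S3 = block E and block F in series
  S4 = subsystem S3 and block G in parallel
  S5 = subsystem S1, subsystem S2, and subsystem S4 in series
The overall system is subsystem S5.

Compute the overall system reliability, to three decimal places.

0.930

Parallel (A and B): 1 − (1 − 0.87800)(1 − 0.76700) = 0.97157
Parallel (C and D): 1 − (1 − 0.73600)(1 − 0.97700) = 0.99393
Series (E and F): 0.77800 × 0.86700 = 0.67453
Parallel ([0.67453] and G): 1 − (1 − 0.67453)(1 − 0.88600) = 0.96290
Series ([0.97157], [0.99393], and [0.96290]): 0.97157 × 0.99393 × 0.96290 = 0.930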